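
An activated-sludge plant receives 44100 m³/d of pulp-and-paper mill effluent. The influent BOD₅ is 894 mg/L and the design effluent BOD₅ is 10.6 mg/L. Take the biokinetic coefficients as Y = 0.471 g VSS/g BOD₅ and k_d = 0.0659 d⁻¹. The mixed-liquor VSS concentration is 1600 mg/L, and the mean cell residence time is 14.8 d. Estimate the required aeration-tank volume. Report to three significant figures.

From the SRT design equation V = Y Q (S₀−S) θ_c / [X (1 + k_d θ_c)] = 0.471 × 44100 × (894 − 10.6) × 14.8 / [1600 × (1 + 0.0659 × 14.8)] = 2.72×10^8 / 3161 = 85925 m³.

V ≈ 85900 m³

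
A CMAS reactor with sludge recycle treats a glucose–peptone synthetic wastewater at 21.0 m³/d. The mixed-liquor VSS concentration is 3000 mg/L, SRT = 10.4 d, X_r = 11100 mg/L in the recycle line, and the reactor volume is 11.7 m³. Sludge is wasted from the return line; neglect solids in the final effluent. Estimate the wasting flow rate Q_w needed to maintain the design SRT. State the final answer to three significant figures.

θ_c = V·X/(Q_w·X_r) when wasting from the recycle, so Q_w = V·X/(θ_c·X_r) = 11.70 × 3000 / (10.4 × 11100) = 0.3041 m³/d.

Q_w ≈ 0.304 m³/d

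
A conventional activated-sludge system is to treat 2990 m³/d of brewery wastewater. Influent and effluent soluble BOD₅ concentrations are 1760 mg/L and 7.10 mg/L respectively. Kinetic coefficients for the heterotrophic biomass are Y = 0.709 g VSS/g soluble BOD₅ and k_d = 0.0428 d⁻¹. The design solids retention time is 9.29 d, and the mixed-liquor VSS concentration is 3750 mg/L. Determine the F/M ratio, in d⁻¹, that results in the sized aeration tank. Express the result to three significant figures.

F/M ≈ 0.213 d⁻¹

Rearranging the biomass balance for a CMAS with decay, V = Y·Q·ΔS·θ_c / [X·(1+k_d θ_c)] = 0.709 × 2990 × (1760 − 7.10) × 9.29 / [3750 × (1 + 0.0428 × 9.29)] = 3.45×10^7 / 5241 = 6587 m³.
F/M = Q·S₀ / (V·X) = 2990 × 1760 / (6587 × 3750) = 0.2130 g soluble BOD₅·(g VSS·d)⁻¹.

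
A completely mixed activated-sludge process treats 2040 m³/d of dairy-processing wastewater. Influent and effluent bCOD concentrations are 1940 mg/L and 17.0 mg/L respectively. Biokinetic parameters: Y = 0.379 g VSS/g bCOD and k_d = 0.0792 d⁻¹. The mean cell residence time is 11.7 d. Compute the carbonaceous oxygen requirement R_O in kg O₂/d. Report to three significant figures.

R_O ≈ 2830 kg O₂/d

Correct the yield for decay: Y_obs = Y/(1 + k_d θ_c) = 0.379 / (1 + 0.0792 × 11.7) = 0.379 / 1.927 = 0.1967.
Mass of bCOD removed per day: Q(S₀ − S) = 2040 × 1923 g/m³ = 3923 kg/d.
P_X = Y_obs·Q·(S₀ − S) = 0.1967 × 3923 = 771.7 kg VSS/d.
R_O = Q·ΔS − 1.42 P_X = 3923 − 1096 = 2827 kg O₂/d.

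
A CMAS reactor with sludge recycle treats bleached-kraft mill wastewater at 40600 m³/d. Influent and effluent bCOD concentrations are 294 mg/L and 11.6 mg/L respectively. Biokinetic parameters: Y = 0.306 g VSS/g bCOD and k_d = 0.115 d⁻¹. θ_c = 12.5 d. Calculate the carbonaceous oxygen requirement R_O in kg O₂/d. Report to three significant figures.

R_O ≈ 9420 kg O₂/d

Y_obs = Y / (1 + k_d θ_c) = 0.306 / (1 + 0.115 × 12.5) = 0.306 / 2.438 = 0.1255.
ΔS = 294 − 11.6 = 282.4 mg/L, so the substrate removal rate is 40600 × 282.4/1000 = 11465 kg bCOD/d.
P_X = Y_obs·Q·(S₀ − S) = 0.1255 × 11465 = 1439 kg VSS/d.
R_O = Q·(S₀ − S) − 1.42·P_X = 11465 − 1.42 × 1439 = 9422 kg O₂/d.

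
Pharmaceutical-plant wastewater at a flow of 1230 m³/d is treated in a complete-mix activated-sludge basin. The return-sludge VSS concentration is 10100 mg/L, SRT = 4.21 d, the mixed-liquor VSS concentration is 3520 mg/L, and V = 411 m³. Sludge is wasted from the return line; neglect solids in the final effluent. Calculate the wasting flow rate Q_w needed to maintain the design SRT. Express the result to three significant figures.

Q_w = (V·X)/(θ_c X_r) = 411.0 × 3520 / (4.21 × 10100) = 34.02 m³/d.

Q_w ≈ 34.0 m³/d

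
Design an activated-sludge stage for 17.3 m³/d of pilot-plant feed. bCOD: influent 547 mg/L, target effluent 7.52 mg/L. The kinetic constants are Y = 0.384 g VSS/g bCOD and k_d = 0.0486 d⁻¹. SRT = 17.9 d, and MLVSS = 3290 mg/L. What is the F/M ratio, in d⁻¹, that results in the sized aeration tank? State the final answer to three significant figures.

F/M ≈ 0.276 d⁻¹

Steady-state biomass mass balance: V·X·(1 + k_d·θ_c) = Y·Q·(S₀ − S)·θ_c, so V = 0.384 × 17.3 × (547 − 7.52) × 17.9 / [3290 × (1 + 0.0486 × 17.9)] = 6.42×10^4 / 6152 = 10.43 m³.
F/M = applied load / biomass = Q·S₀/(V·X) = 17.3 × 547 / (10.43 × 3290) = 0.2758 d⁻¹.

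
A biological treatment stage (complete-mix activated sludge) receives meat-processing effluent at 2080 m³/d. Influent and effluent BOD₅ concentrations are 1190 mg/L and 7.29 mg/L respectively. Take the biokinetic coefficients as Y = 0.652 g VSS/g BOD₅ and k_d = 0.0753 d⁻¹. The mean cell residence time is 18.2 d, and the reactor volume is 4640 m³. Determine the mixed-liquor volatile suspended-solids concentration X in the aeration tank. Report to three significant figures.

Solving the biomass balance for X: X = Y Q (S₀−S) θ_c / [V (1+k_d θ_c)] = 0.652 × 2080 × (1190 − 7.29) × 18.2 / [4640 × (1 + 0.0753 × 18.2)] = 2654 mg/L.

X ≈ 2650 mg/L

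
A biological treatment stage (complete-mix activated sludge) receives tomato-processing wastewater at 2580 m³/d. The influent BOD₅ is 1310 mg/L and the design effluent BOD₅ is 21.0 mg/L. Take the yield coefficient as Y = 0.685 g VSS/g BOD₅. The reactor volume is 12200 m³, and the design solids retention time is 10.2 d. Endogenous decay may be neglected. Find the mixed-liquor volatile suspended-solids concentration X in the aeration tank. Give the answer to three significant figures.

From V·X = Y·Q·(S₀ − S)·θ_c (decay neglected): X = 0.685 × 2580 × (1310 − 21.0) × 10.2 / 12200 = 1905 mg/L.

X ≈ 1900 mg/L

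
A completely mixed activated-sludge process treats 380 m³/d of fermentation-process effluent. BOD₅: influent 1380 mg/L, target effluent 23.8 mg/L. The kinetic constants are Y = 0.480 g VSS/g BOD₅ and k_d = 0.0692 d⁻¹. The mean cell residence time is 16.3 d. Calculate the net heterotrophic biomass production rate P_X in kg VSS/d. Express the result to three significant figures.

Y_obs = Y / (1 + k_d θ_c) = 0.480 / (1 + 0.0692 × 16.3) = 0.480 / 2.128 = 0.2256.
Q·(S₀ − S) = 380 × (1380 − 23.8) × 10⁻³ = 515.4 kg/d removed.
P_X = Y_obs · Q(S₀ − S) = 0.2256 × 515.4 = 116.2 kg VSS/d.

P_X ≈ 116 kg VSS/d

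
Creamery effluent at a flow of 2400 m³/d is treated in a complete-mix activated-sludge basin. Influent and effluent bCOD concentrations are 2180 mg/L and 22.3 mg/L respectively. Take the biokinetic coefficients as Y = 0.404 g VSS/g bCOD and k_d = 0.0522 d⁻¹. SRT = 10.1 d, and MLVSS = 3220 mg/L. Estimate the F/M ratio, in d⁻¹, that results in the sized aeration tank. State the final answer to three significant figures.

F/M ≈ 0.378 d⁻¹

Rearranging the biomass balance for a CMAS with decay, V = Y·Q·ΔS·θ_c / [X·(1+k_d θ_c)] = 0.404 × 2400 × (2180 − 22.3) × 10.1 / [3220 × (1 + 0.0522 × 10.1)] = 2.11×10^7 / 4918 = 4297 m³.
Food-to-microorganism ratio F/M = Q S₀ / (V X) = 2400 × 2180 / (4297 × 3220) = 0.3782 d⁻¹.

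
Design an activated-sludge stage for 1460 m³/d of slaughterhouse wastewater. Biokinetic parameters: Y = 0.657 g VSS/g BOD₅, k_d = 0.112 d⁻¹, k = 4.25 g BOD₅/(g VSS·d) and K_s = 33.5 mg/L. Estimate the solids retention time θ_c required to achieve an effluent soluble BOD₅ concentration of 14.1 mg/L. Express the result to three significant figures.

θ_c ≈ 1.40 d

At the target effluent, Y k S/(K_s+S) = 0.657×4.25×14.1/47.60 = 0.8271 d⁻¹.
Then 1/θ_c = μ − k_d = 0.8271 − 0.112 = 0.7151 d⁻¹, giving θ_c = 1.398 d.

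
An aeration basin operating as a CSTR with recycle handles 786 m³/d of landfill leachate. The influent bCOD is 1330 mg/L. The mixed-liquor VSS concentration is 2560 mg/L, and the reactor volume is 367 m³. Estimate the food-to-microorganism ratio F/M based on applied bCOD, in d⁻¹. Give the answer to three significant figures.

Food-to-microorganism ratio F/M = Q S₀ / (V X) = 786 × 1330 / (367.0 × 2560) = 1.113 d⁻¹.

F/M ≈ 1.11 d⁻¹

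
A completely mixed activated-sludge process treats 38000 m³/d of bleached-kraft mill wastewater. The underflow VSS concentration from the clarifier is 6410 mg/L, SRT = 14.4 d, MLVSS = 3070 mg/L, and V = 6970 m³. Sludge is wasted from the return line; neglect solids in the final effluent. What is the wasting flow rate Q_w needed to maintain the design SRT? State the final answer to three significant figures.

Wasting from the return line (neglecting effluent solids): Q_w = V·X / (θ_c·X_r) = 6970 × 3070 / (14.4 × 6410) = 231.8 m³/d.

Q_w ≈ 232 m³/d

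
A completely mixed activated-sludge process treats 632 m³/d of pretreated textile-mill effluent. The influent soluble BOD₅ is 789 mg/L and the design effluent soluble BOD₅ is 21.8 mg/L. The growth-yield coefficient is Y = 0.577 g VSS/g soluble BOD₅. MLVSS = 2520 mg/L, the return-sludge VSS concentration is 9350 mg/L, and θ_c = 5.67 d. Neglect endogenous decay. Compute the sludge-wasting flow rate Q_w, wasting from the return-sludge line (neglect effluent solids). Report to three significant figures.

Q_w ≈ 29.9 m³/d

With k_d = 0 the design equation reduces to V = Y Q (S₀−S) θ_c / X = 0.577 × 632 × (789 − 21.8) × 5.67 / 2520 = 629.5 m³.
Wasting from the return line (neglecting effluent solids): Q_w = V·X / (θ_c·X_r) = 629.5 × 2520 / (5.67 × 9350) = 29.92 m³/d.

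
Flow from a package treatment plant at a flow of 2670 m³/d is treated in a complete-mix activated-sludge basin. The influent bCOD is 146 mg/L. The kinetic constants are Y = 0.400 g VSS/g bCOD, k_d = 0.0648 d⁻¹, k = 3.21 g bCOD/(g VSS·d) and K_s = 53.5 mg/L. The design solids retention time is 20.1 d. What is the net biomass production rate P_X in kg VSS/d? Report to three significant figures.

P_X ≈ 65.3 kg VSS/d

For a completely mixed reactor with recycle the Lawrence–McCarty relation gives S = K_s·(1 + k_d·θ_c) / [θ_c·(Y·k − k_d) − 1] = 53.5 × (1 + 0.0648 × 20.1) / [20.1 × (0.400 × 3.21 − 0.0648) − 1] = 123.2 / 23.51 = 5.240 mg/L.
Y_obs = Y / (1 + k_d θ_c) = 0.400 / (1 + 0.0648 × 20.1) = 0.400 / 2.302 = 0.1737.
ΔS = 146 − 5.24 = 140.8 mg/L, so the substrate removal rate is 2670 × 140.8/1000 = 375.8 kg bCOD/d.
So the net sludge growth is P_X = 0.1737 × 375.8 = 65.29 kg VSS/d.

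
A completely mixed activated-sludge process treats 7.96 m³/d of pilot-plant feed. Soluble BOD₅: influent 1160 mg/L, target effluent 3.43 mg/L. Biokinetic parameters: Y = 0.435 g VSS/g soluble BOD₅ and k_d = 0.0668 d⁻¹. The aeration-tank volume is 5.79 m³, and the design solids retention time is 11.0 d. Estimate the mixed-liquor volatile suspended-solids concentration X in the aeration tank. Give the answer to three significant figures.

X ≈ 4390 mg/L

X = Y·Q·ΔS·θ_c / [V·(1 + k_d θ_c)] = 0.435 × 7.96 × (1160 − 3.43) × 11.0 / [5.79 × (1 + 0.0668 × 11.0)] = 4386 mg/L.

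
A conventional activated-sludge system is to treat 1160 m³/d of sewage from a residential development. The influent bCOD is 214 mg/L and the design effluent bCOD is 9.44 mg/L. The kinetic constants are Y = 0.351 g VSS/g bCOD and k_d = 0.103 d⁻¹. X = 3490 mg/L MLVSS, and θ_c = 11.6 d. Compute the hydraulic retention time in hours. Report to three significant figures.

Rearranging the biomass balance for a CMAS with decay, V = Y·Q·ΔS·θ_c / [X·(1+k_d θ_c)] = 0.351 × 1160 × (214 − 9.44) × 11.6 / [3490 × (1 + 0.103 × 11.6)] = 9.66×10^5 / 7660 = 126.1 m³.
τ = V/Q = 126.1/1160 = 0.1087 d, or 2.610 h.

τ ≈ 2.61 h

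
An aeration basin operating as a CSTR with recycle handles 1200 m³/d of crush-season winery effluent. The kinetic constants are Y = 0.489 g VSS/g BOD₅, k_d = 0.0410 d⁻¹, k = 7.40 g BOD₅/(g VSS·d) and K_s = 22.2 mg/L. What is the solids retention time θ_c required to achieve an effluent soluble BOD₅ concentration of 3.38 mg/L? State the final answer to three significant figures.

At the target effluent, Y k S/(K_s+S) = 0.489×7.40×3.38/25.58 = 0.4781 d⁻¹.
θ_c = 1/(μ − k_d) = 1/(0.4781 − 0.0410) = 1/0.4371 = 2.288 d.

θ_c ≈ 2.29 d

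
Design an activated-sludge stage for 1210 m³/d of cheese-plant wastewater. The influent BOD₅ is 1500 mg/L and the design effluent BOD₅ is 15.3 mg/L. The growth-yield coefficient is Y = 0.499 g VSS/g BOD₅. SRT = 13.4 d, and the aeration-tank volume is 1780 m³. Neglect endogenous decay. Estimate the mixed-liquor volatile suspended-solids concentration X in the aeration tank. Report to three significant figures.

Without decay, X = Y Q (S₀−S) θ_c / V = 0.499 × 1210 × (1500 − 15.3) × 13.4 / 1780 = 6749 mg/L.

X ≈ 6750 mg/L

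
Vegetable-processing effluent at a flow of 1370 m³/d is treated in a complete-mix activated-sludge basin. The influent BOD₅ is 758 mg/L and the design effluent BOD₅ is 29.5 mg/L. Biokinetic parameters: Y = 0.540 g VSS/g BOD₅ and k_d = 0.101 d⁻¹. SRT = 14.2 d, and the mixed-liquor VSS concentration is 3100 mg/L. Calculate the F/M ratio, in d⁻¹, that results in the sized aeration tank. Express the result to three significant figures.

Steady-state biomass mass balance: V·X·(1 + k_d·θ_c) = Y·Q·(S₀ − S)·θ_c, so V = 0.540 × 1370 × (758 − 29.5) × 14.2 / [3100 × (1 + 0.101 × 14.2)] = 7.65×10^6 / 7546 = 1014 m³.
Food-to-microorganism ratio F/M = Q S₀ / (V X) = 1370 × 758 / (1014 × 3100) = 0.3303 d⁻¹.

F/M ≈ 0.330 d⁻¹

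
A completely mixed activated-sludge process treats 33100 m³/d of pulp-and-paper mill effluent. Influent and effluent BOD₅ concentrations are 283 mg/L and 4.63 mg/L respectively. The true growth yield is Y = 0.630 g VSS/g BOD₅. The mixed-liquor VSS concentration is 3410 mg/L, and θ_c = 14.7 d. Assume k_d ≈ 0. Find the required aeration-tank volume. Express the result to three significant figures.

V ≈ 25000 m³

With k_d = 0 the design equation reduces to V = Y Q (S₀−S) θ_c / X = 0.630 × 33100 × (283 − 4.63) × 14.7 / 3410 = 25024 m³.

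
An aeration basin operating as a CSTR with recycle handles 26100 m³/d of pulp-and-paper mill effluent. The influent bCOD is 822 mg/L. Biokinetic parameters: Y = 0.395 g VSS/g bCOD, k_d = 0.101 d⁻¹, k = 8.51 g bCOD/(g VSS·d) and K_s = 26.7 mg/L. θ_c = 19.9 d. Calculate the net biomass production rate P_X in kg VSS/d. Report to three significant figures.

Effluent substrate depends only on kinetics and SRT: S = K_s(1 + k_d θ_c) / [θ_c(Yk − k_d) − 1] = 26.7 × (1 + 0.101 × 19.9) / [19.9 × (0.395 × 8.51 − 0.101) − 1] = 80.36 / 63.88 = 1.258 mg/L.
Correct the yield for decay: Y_obs = Y/(1 + k_d θ_c) = 0.395 / (1 + 0.101 × 19.9) = 0.395 / 3.010 = 0.1312.
Mass of bCOD removed per day: Q(S₀ − S) = 26100 × 820.7 g/m³ = 21421 kg/d.
P_X = Y_obs · Q(S₀ − S) = 0.1312 × 21421 = 2811 kg VSS/d.

P_X ≈ 2810 kg VSS/d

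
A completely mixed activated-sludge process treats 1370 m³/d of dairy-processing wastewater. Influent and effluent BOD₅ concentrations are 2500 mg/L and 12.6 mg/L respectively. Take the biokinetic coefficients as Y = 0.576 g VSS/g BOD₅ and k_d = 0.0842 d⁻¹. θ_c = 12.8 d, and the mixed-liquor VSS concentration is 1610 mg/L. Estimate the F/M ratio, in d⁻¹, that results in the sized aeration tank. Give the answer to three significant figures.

Steady-state biomass mass balance: V·X·(1 + k_d·θ_c) = Y·Q·(S₀ − S)·θ_c, so V = 0.576 × 1370 × (2500 − 12.6) × 12.8 / [1610 × (1 + 0.0842 × 12.8)] = 2.51×10^7 / 3345 = 7511 m³.
Food-to-microorganism ratio F/M = Q S₀ / (V X) = 1370 × 2500 / (7511 × 1610) = 0.2832 d⁻¹.

F/M ≈ 0.283 d⁻¹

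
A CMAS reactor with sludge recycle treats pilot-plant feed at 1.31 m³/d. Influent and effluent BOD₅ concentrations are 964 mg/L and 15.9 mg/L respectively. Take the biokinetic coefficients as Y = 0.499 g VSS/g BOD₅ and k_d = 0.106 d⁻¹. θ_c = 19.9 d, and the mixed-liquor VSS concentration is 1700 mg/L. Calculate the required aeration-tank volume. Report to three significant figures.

Steady-state biomass mass balance: V·X·(1 + k_d·θ_c) = Y·Q·(S₀ − S)·θ_c, so V = 0.499 × 1.31 × (964 − 15.9) × 19.9 / [1700 × (1 + 0.106 × 19.9)] = 1.23×10^4 / 5286 = 2.333 m³.

V ≈ 2.33 m³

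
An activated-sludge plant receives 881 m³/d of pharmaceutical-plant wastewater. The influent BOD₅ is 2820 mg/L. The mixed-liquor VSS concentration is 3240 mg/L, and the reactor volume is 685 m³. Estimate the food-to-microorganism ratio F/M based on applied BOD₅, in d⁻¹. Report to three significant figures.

Food-to-microorganism ratio F/M = Q S₀ / (V X) = 881 × 2820 / (685.0 × 3240) = 1.119 d⁻¹.

F/M ≈ 1.12 d⁻¹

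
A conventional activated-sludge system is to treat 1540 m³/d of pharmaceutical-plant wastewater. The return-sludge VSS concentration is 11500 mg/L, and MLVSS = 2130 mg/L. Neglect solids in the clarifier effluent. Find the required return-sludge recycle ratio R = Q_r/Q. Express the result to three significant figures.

Mass balance around the secondary clarifier (neglecting effluent solids): R = X / (X_r − X) = 2130 / (11500 − 2130) = 0.2273.

R ≈ 0.227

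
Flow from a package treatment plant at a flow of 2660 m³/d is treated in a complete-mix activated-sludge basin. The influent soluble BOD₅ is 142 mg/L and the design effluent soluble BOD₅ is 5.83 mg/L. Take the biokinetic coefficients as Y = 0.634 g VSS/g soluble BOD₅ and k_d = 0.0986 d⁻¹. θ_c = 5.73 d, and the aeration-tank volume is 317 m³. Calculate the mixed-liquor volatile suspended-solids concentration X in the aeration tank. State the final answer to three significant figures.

Solving the biomass balance for X: X = Y Q (S₀−S) θ_c / [V (1+k_d θ_c)] = 0.634 × 2660 × (142 − 5.83) × 5.73 / [317 × (1 + 0.0986 × 5.73)] = 2652 mg/L.

X ≈ 2650 mg/L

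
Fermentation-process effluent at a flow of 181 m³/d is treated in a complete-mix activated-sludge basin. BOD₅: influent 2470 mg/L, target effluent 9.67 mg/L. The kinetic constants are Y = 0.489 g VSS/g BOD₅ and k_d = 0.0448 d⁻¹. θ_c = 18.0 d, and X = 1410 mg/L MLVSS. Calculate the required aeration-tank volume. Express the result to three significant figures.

Steady-state biomass mass balance: V·X·(1 + k_d·θ_c) = Y·Q·(S₀ − S)·θ_c, so V = 0.489 × 181 × (2470 − 9.67) × 18.0 / [1410 × (1 + 0.0448 × 18.0)] = 3.92×10^6 / 2547 = 1539 m³.

V ≈ 1540 m³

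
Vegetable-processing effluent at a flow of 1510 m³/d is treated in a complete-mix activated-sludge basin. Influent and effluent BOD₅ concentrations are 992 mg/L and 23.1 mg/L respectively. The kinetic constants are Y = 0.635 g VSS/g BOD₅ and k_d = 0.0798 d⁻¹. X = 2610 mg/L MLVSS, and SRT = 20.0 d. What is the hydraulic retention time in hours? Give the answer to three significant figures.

τ ≈ 43.6 h

From the SRT design equation V = Y Q (S₀−S) θ_c / [X (1 + k_d θ_c)] = 0.635 × 1510 × (992 − 23.1) × 20.0 / [2610 × (1 + 0.0798 × 20.0)] = 1.86×10^7 / 6776 = 2742 m³.
τ = V/Q = 2742/1510 = 1.816 d, or 43.59 h.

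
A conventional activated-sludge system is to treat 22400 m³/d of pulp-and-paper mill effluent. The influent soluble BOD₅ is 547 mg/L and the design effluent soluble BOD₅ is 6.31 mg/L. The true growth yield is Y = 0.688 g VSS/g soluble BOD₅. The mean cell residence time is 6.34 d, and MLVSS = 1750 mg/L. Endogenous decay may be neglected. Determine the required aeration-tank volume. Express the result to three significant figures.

V ≈ 30200 m³

V·X = Y·Q·ΔS·θ_c gives V = 0.688 × 22400 × (547 − 6.31) × 6.34 / 1750 = 30188 m³.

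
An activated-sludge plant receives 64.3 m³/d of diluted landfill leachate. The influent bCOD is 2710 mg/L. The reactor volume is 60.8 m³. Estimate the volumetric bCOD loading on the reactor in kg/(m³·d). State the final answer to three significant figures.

L_v = Q S₀ / V = 64.3 × 2710 × 10⁻³ / 60.80 = 2.866 kg/(m³·d).

L_v ≈ 2.87 kg bCOD/(m³·d)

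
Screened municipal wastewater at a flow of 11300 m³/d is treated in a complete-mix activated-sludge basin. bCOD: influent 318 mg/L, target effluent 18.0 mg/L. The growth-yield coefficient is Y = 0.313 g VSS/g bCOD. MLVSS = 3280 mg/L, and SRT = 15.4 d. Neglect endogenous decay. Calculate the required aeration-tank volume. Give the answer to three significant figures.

With k_d = 0 the design equation reduces to V = Y Q (S₀−S) θ_c / X = 0.313 × 11300 × (318 − 18.0) × 15.4 / 3280 = 4982 m³.

V ≈ 4980 m³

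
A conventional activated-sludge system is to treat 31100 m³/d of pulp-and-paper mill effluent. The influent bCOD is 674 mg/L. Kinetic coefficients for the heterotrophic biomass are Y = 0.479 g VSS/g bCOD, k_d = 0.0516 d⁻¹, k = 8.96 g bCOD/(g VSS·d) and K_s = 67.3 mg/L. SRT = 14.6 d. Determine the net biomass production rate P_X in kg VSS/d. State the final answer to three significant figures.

From the Monod/SRT balance for a CMAS, S = K_s·(1+k_d θ_c)/[θ_c·(Y k − k_d) − 1] = 67.3 × (1 + 0.0516 × 14.6) / [14.6 × (0.479 × 8.96 − 0.0516) − 1] = 118.0 / 60.91 = 1.937 mg/L.
Correct the yield for decay: Y_obs = Y/(1 + k_d θ_c) = 0.479 / (1 + 0.0516 × 14.6) = 0.479 / 1.753 = 0.2732.
Substrate removed = Q·(S₀ − S) = 31100 m³/d × (674 − 1.94) g/m³ = 2.09×10^7 g/d = 20901 kg/d.
Biomass produced: P_X = Y_obs·Q·ΔS = 0.2732 × 20901 ≈ 5710 kg VSS/d.

P_X ≈ 5710 kg VSS/d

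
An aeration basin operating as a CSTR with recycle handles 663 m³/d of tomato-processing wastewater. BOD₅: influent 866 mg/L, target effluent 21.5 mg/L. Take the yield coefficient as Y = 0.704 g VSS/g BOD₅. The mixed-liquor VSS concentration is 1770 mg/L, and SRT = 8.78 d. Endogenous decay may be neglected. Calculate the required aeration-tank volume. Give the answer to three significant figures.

V·X = Y·Q·ΔS·θ_c gives V = 0.704 × 663 × (866 − 21.5) × 8.78 / 1770 = 1955 m³.

V ≈ 1960 m³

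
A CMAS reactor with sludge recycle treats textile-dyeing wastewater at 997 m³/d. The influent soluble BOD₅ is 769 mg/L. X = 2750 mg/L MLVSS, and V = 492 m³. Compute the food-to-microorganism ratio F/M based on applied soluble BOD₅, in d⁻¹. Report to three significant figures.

F/M ≈ 0.567 d⁻¹

F/M = applied load / biomass = Q·S₀/(V·X) = 997 × 769 / (492.0 × 2750) = 0.5667 d⁻¹.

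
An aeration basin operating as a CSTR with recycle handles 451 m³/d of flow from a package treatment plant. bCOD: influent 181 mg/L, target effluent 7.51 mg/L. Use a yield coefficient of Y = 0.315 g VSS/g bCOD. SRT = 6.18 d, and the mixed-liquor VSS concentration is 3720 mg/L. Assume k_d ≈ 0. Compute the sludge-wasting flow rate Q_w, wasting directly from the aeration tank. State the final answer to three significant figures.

Q_w ≈ 6.63 m³/d

With k_d = 0 the design equation reduces to V = Y Q (S₀−S) θ_c / X = 0.315 × 451 × (181 − 7.51) × 6.18 / 3720 = 40.95 m³.
With mixed-liquor wasting, θ_c = V/Q_w, so Q_w = V/θ_c = 40.95/6.18 = 6.625 m³/d.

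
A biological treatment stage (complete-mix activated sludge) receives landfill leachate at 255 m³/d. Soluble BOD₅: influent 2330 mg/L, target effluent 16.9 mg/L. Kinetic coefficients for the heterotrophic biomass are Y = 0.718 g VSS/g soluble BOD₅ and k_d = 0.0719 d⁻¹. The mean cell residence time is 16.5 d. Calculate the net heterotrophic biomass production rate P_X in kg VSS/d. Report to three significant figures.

Correct the yield for decay: Y_obs = Y/(1 + k_d θ_c) = 0.718 / (1 + 0.0719 × 16.5) = 0.718 / 2.186 = 0.3284.
ΔS = 2330 − 16.9 = 2313 mg/L, so the substrate removal rate is 255 × 2313/1000 = 589.8 kg soluble BOD₅/d.
Biomass produced: P_X = Y_obs·Q·ΔS = 0.3284 × 589.8 ≈ 193.7 kg VSS/d.

P_X ≈ 194 kg VSS/d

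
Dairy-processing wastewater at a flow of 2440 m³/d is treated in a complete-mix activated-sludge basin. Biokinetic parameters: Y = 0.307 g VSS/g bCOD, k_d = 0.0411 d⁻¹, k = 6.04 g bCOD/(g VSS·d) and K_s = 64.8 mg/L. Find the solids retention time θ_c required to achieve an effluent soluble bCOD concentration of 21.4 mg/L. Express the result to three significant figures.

θ_c ≈ 2.39 d

At the target effluent, Y k S/(K_s+S) = 0.307×6.04×21.4/86.20 = 0.4603 d⁻¹.
θ_c = 1/(μ − k_d) = 1/(0.4603 − 0.0411) = 1/0.4192 = 2.385 d.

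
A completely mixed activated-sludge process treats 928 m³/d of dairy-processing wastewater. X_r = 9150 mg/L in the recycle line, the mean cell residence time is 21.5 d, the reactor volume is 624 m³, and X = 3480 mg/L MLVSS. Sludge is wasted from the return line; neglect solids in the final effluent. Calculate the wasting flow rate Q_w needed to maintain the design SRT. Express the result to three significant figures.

Wasting from the return line (neglecting effluent solids): Q_w = V·X / (θ_c·X_r) = 624.0 × 3480 / (21.5 × 9150) = 11.04 m³/d.

Q_w ≈ 11.0 m³/d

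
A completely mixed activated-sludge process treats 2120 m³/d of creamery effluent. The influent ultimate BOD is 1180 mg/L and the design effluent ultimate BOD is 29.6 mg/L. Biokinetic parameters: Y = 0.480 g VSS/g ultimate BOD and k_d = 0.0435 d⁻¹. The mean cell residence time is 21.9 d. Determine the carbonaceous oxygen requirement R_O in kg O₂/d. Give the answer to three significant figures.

R_O ≈ 1590 kg O₂/d

Correct the yield for decay: Y_obs = Y/(1 + k_d θ_c) = 0.480 / (1 + 0.0435 × 21.9) = 0.480 / 1.953 = 0.2458.
Mass of ultimate BOD removed per day: Q(S₀ − S) = 2120 × 1150 g/m³ = 2439 kg/d.
Net sludge production P_X = 0.2458 × 2439 = 599.5 kg VSS/d.
R_O = Q·ΔS − 1.42 P_X = 2439 − 851.3 = 1588 kg O₂/d.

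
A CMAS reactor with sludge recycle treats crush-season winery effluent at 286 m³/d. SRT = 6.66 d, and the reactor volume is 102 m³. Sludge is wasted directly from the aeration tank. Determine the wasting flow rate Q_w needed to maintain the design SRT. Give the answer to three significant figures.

With mixed-liquor wasting, θ_c = V/Q_w, so Q_w = V/θ_c = 102.0/6.66 = 15.32 m³/d.

Q_w ≈ 15.3 m³/d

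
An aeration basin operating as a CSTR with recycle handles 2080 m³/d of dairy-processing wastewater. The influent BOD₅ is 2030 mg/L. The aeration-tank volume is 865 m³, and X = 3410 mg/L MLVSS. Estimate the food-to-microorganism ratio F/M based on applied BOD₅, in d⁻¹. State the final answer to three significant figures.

Food-to-microorganism ratio F/M = Q S₀ / (V X) = 2080 × 2030 / (865.0 × 3410) = 1.431 d⁻¹.

F/M ≈ 1.43 d⁻¹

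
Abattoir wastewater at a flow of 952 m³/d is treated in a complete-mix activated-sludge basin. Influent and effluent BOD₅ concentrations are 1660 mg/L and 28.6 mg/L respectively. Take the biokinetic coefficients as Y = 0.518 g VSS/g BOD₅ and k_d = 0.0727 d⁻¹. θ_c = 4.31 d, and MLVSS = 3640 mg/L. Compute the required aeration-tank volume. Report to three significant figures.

Steady-state biomass mass balance: V·X·(1 + k_d·θ_c) = Y·Q·(S₀ − S)·θ_c, so V = 0.518 × 952 × (1660 − 28.6) × 4.31 / [3640 × (1 + 0.0727 × 4.31)] = 3.47×10^6 / 4781 = 725.3 m³.

V ≈ 725 m³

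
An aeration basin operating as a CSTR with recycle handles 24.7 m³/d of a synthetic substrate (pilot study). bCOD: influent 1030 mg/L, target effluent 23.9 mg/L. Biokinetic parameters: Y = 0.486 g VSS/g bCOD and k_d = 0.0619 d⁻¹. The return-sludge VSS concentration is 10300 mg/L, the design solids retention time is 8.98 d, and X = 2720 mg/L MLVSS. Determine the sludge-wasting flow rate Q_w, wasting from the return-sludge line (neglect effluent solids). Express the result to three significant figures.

From the SRT design equation V = Y Q (S₀−S) θ_c / [X (1 + k_d θ_c)] = 0.486 × 24.7 × (1030 − 23.9) × 8.98 / [2720 × (1 + 0.0619 × 8.98)] = 1.08×10^5 / 4232 = 25.63 m³.
Wasting from the return line (neglecting effluent solids): Q_w = V·X / (θ_c·X_r) = 25.63 × 2720 / (8.98 × 10300) = 0.7536 m³/d.

Q_w ≈ 0.754 m³/d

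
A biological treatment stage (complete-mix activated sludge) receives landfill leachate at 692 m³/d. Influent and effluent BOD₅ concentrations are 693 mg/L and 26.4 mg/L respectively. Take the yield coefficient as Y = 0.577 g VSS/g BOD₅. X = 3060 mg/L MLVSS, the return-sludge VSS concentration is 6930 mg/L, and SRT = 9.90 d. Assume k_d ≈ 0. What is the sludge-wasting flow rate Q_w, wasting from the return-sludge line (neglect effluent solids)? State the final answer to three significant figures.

V·X = Y·Q·ΔS·θ_c gives V = 0.577 × 692 × (693 − 26.4) × 9.90 / 3060 = 861.1 m³.
Wasting from the return line (neglecting effluent solids): Q_w = V·X / (θ_c·X_r) = 861.1 × 3060 / (9.90 × 6930) = 38.41 m³/d.

Q_w ≈ 38.4 m³/d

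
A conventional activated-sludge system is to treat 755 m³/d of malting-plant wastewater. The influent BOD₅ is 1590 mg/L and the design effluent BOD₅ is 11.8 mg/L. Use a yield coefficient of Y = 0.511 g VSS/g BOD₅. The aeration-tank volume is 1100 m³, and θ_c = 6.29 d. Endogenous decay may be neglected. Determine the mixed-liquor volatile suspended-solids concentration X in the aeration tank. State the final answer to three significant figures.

X ≈ 3480 mg/L

X = Y·Q·ΔS·θ_c / V = 0.511 × 755 × (1590 − 11.8) × 6.29 / 1100 = 3482 mg/L.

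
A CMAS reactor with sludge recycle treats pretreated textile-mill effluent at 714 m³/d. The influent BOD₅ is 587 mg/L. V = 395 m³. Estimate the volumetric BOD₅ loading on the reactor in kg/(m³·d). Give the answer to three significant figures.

Volumetric loading L_v = Q·S₀ / V = 714 × 587 g/m³ / 395.0 m³ = 1061 g/(m³·d) = 1.061 kg BOD₅/(m³·d).

L_v ≈ 1.06 kg BOD₅/(m³·d)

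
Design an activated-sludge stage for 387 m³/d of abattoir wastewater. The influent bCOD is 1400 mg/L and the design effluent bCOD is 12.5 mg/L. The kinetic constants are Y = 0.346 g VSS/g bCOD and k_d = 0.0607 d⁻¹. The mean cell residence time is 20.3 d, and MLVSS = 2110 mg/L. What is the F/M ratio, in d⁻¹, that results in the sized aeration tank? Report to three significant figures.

F/M ≈ 0.321 d⁻¹

From the SRT design equation V = Y Q (S₀−S) θ_c / [X (1 + k_d θ_c)] = 0.346 × 387 × (1400 − 12.5) × 20.3 / [2110 × (1 + 0.0607 × 20.3)] = 3.77×10^6 / 4710 = 800.8 m³.
F/M = Q·S₀ / (V·X) = 387 × 1400 / (800.8 × 2110) = 0.3207 g bCOD·(g VSS·d)⁻¹.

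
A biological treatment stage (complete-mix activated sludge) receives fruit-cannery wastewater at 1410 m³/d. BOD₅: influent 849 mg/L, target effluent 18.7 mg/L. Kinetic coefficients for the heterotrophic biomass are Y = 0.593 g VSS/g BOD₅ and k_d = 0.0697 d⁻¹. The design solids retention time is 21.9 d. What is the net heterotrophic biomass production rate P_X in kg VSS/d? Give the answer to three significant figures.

P_X ≈ 275 kg VSS/d

Y_obs = Y / (1 + k_d θ_c) = 0.593 / (1 + 0.0697 × 21.9) = 0.593 / 2.526 = 0.2347.
Q·(S₀ − S) = 1410 × (849 − 18.7) × 10⁻³ = 1171 kg/d removed.
P_X = Y_obs · Q(S₀ − S) = 0.2347 × 1171 = 274.8 kg VSS/d.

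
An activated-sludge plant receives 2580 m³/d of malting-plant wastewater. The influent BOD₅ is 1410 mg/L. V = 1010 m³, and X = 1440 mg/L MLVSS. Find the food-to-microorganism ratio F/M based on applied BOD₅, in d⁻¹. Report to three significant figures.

Food-to-microorganism ratio F/M = Q S₀ / (V X) = 2580 × 1410 / (1010 × 1440) = 2.501 d⁻¹.

F/M ≈ 2.50 d⁻¹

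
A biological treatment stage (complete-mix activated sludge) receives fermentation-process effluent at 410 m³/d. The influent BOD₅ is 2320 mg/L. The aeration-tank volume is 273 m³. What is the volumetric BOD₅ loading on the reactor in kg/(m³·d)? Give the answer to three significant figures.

L_v ≈ 3.48 kg BOD₅/(m³·d)

Applied BOD₅ load per unit volume = Q·S₀/V = (410 × 2320/1000)/273.0 = 3.484 kg BOD₅·m⁻³·d⁻¹.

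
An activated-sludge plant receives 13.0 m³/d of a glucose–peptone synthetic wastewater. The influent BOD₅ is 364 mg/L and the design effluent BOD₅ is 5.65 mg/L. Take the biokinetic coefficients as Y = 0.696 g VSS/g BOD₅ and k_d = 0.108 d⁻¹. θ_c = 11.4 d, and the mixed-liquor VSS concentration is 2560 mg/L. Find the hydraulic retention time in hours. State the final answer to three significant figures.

From the SRT design equation V = Y Q (S₀−S) θ_c / [X (1 + k_d θ_c)] = 0.696 × 13.0 × (364 − 5.65) × 11.4 / [2560 × (1 + 0.108 × 11.4)] = 3.7×10^4 / 5712 = 6.471 m³.
τ = V/Q = 6.471/13.0 = 0.4978 d, or 11.95 h.

τ ≈ 11.9 h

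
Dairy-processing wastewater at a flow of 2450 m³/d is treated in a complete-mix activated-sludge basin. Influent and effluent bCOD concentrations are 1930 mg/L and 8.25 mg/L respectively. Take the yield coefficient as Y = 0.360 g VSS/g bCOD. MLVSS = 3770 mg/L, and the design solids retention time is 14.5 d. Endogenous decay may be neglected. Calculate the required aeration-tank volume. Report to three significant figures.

With k_d = 0 the design equation reduces to V = Y Q (S₀−S) θ_c / X = 0.360 × 2450 × (1930 − 8.25) × 14.5 / 3770 = 6519 m³.

V ≈ 6520 m³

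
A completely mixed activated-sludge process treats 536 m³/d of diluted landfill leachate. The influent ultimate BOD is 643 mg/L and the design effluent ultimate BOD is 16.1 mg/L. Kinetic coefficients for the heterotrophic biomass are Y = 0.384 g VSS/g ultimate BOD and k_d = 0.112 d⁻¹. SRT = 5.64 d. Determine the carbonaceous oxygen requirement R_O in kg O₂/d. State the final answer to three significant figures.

Observed yield with endogenous decay: Y_obs = Y / (1 + k_d·θ_c) = 0.384 / (1 + 0.112 × 5.64) = 0.384 / 1.632 = 0.2353 g VSS/g ultimate BOD.
Substrate removed = Q·(S₀ − S) = 536 m³/d × (643 − 16.1) g/m³ = 3.36×10^5 g/d = 336.0 kg/d.
P_X = Y_obs·Q·(S₀ − S) = 0.2353 × 336.0 = 79.08 kg VSS/d.
R_O = Q·ΔS − 1.42 P_X = 336.0 − 112.3 = 223.7 kg O₂/d.

R_O ≈ 224 kg O₂/d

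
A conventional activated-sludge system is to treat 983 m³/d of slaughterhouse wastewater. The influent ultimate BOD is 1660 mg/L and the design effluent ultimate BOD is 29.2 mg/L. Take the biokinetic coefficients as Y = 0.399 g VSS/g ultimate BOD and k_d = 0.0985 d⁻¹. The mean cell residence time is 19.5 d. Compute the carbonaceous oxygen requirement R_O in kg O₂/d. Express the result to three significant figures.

The observed yield is Y_obs = Y/(1 + k_d·θ_c) = 0.399 / (1 + 0.0985 × 19.5) = 0.399 / 2.921 = 0.1366 g VSS per g ultimate BOD removed.
Mass of ultimate BOD removed per day: Q(S₀ − S) = 983 × 1631 g/m³ = 1603 kg/d.
Biomass synthesised: P_X = Y_obs × 1603 = 219.0 kg VSS/d.
R_O = Q·(S₀ − S) − 1.42·P_X = 1603 − 1.42 × 219.0 = 1292 kg O₂/d.

R_O ≈ 1290 kg O₂/d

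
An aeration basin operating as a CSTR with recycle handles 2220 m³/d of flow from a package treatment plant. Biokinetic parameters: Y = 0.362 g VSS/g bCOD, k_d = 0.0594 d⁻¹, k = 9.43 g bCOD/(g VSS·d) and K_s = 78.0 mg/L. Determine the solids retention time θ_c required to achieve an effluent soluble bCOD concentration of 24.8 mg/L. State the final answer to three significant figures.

θ_c ≈ 1.31 d

From 1/θ_c = Y·k·S/(K_s + S) − k_d: Y·k·S/(K_s+S) = 0.362 × 9.43 × 24.8 / (78.0 + 24.8) = 0.8235 d⁻¹.
θ_c = 1/(μ − k_d) = 1/(0.8235 − 0.0594) = 1/0.7641 = 1.309 d.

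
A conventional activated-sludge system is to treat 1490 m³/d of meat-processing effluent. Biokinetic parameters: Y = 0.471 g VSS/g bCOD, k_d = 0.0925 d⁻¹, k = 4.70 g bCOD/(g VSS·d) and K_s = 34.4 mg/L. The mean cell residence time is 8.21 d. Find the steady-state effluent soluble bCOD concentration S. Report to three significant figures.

S ≈ 3.69 mg/L

From the Monod/SRT balance for a CMAS, S = K_s·(1+k_d θ_c)/[θ_c·(Y k − k_d) − 1] = 34.4 × (1 + 0.0925 × 8.21) / [8.21 × (0.471 × 4.70 − 0.0925) − 1] = 60.52 / 16.42 = 3.687 mg/L.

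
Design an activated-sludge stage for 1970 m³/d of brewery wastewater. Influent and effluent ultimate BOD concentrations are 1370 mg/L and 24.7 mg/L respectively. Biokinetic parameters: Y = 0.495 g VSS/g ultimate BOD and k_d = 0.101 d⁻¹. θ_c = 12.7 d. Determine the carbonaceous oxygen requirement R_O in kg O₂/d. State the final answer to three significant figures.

The observed yield is Y_obs = Y/(1 + k_d·θ_c) = 0.495 / (1 + 0.101 × 12.7) = 0.495 / 2.283 = 0.2168 g VSS per g ultimate BOD removed.
Mass of ultimate BOD removed per day: Q(S₀ − S) = 1970 × 1345 g/m³ = 2650 kg/d.
Biomass synthesised: P_X = Y_obs × 2650 = 574.7 kg VSS/d.
Carbonaceous O₂ demand = substrate oxidised − cell-mass equivalent = 2650 − 1.42 × 574.7 = 1834 kg O₂/d.

R_O ≈ 1830 kg O₂/d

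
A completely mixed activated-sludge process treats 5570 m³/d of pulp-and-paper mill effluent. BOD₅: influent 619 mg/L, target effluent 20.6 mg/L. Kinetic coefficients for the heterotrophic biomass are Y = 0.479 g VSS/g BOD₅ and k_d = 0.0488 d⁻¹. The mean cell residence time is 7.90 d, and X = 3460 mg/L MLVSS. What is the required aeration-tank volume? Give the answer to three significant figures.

V ≈ 2630 m³

Rearranging the biomass balance for a CMAS with decay, V = Y·Q·ΔS·θ_c / [X·(1+k_d θ_c)] = 0.479 × 5570 × (619 − 20.6) × 7.90 / [3460 × (1 + 0.0488 × 7.90)] = 1.26×10^7 / 4794 = 2631 m³.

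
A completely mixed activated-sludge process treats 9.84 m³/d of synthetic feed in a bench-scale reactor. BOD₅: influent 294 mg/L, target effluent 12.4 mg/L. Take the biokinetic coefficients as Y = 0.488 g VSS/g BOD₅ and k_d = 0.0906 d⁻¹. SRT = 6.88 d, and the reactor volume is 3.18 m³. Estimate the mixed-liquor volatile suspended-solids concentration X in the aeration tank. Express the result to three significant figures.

X = Y·Q·ΔS·θ_c / [V·(1 + k_d θ_c)] = 0.488 × 9.84 × (294 − 12.4) × 6.88 / [3.18 × (1 + 0.0906 × 6.88)] = 1802 mg/L.

X ≈ 1800 mg/L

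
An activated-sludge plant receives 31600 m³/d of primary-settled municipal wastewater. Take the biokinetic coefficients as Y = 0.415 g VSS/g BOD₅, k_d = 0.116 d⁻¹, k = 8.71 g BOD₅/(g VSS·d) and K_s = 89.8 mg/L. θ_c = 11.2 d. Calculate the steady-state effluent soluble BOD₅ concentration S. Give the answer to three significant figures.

S ≈ 5.41 mg/L

From the Monod/SRT balance for a CMAS, S = K_s·(1+k_d θ_c)/[θ_c·(Y k − k_d) − 1] = 89.8 × (1 + 0.116 × 11.2) / [11.2 × (0.415 × 8.71 − 0.116) − 1] = 206.5 / 38.18 = 5.407 mg/L.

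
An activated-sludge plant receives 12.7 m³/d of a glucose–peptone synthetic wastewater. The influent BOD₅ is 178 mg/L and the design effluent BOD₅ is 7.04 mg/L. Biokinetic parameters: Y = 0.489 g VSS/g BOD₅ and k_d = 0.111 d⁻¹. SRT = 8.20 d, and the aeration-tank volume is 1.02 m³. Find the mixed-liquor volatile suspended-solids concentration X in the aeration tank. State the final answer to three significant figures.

X ≈ 4470 mg/L

Solving the biomass balance for X: X = Y Q (S₀−S) θ_c / [V (1+k_d θ_c)] = 0.489 × 12.7 × (178 − 7.04) × 8.20 / [1.02 × (1 + 0.111 × 8.20)] = 4468 mg/L.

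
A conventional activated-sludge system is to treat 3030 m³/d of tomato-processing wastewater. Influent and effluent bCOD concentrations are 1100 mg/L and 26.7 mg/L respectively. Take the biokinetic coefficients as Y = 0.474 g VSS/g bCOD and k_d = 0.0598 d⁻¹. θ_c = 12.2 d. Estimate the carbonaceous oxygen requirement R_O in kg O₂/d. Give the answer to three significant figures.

R_O ≈ 1990 kg O₂/d

The observed yield is Y_obs = Y/(1 + k_d·θ_c) = 0.474 / (1 + 0.0598 × 12.2) = 0.474 / 1.730 = 0.2741 g VSS per g bCOD removed.
ΔS = 1100 − 26.7 = 1073 mg/L, so the substrate removal rate is 3030 × 1073/1000 = 3252 kg bCOD/d.
Biomass synthesised: P_X = Y_obs × 3252 = 891.3 kg VSS/d.
Carbonaceous O₂ demand = substrate oxidised − cell-mass equivalent = 3252 − 1.42 × 891.3 = 1987 kg O₂/d.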